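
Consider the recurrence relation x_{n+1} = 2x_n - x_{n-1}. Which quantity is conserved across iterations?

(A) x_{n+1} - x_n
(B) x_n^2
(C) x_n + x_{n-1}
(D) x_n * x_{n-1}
A

For the recurrence x_{n+1} = 2x_n - x_{n-1}:

If x_{n+1} = 2x_n - x_{n-1}, then:
x_{n+1} - x_n = x_n - x_{n-1}
The first difference is constant throughout the sequence.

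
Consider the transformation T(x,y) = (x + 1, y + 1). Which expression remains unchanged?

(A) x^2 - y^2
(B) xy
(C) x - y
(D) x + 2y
C

An expression E(x,y) is invariant under T if E(T(x,y)) = E(x,y). Here T(x,y) = (x + 1, y + 1).
Substitute the transformed coordinates into each option and compare with the original:
(A) x^2 - y^2  ->  (x + 1)^2 - (y + 1)^2 = x^2 + 2x - y^2 - 2y   [differs from x^2 - y^2: not invariant]
(B) xy  ->  (x + 1)(y + 1) = xy + x + y + 1   [differs from xy: not invariant]
(C) x - y  ->  (x + 1) - (y + 1) = x - y   [equals x - y: invariant]
(D) x + 2y  ->  (x + 1) + 2(y + 1) = x + 2y + 3   [differs from x + 2y: not invariant]

Only option (C), x - y, is unchanged by the transformation.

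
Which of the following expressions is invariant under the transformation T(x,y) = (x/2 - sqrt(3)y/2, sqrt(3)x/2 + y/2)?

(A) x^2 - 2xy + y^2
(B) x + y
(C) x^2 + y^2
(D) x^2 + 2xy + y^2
C

An expression E(x,y) is invariant under T if E(T(x,y)) = E(x,y). Here T(x,y) = (x/2 - sqrt(3)y/2, sqrt(3)x/2 + y/2).
Substitute the transformed coordinates into each option and compare with the original:
(A) x^2 - 2xy + y^2  ->  (x/2 - sqrt(3)y/2)^2 - 2(x/2 - sqrt(3)y/2)(sqrt(3)x/2 + y/2) + (sqrt(3)x/2 + y/2)^2 = -sqrt(3)x^2/2 + x^2 + xy + sqrt(3)y^2/2 + y^2   [differs from x^2 - 2xy + y^2: not invariant]
(B) x + y  ->  (x/2 - sqrt(3)y/2) + (sqrt(3)x/2 + y/2) = x/2 + sqrt(3)x/2 - sqrt(3)y/2 + y/2   [differs from x + y: not invariant]
(C) x^2 + y^2  ->  (x/2 - sqrt(3)y/2)^2 + (sqrt(3)x/2 + y/2)^2 = x^2 + y^2   [equals x^2 + y^2: invariant]
(D) x^2 + 2xy + y^2  ->  (x/2 - sqrt(3)y/2)^2 + 2(x/2 - sqrt(3)y/2)(sqrt(3)x/2 + y/2) + (sqrt(3)x/2 + y/2)^2 = sqrt(3)x^2/2 + x^2 - xy - sqrt(3)y^2/2 + y^2   [differs from x^2 + 2xy + y^2: not invariant]

Only option (C), x^2 + y^2, is unchanged by the transformation.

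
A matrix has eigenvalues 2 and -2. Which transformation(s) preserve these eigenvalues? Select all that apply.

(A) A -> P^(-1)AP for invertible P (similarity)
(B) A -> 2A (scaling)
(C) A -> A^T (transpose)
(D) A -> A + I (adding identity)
A and C

Eigenvalues are preserved by:
1. Similarity transformations: A -> P^(-1)AP (same characteristic polynomial)
2. Transpose: A^T has the same eigenvalues as A

Eigenvalues are NOT preserved by:
- Adding identity: eigenvalues become 2+1, -2+1
- Scaling: eigenvalues become 4, -4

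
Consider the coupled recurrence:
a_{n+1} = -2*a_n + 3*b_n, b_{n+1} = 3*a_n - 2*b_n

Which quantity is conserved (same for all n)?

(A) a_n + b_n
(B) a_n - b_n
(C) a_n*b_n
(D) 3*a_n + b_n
A

Replace a_n by a_{n+1} = -2*a_n + 3*b_n and b_n by b_{n+1} = 3*a_n - 2*b_n in each option and simplify:
(A) a_n + b_n  ->  (-2*a_n + 3*b_n) + (3*a_n - 2*b_n) = a_n + b_n   [conserved]
(B) a_n - b_n  ->  (-2*a_n + 3*b_n) - (3*a_n - 2*b_n) = -5*a_n + 5*b_n   [not conserved]
(C) a_n*b_n  ->  (-2*a_n + 3*b_n)*(3*a_n - 2*b_n) = -6*a_n^2 + 13*a_n*b_n - 6*b_n^2   [not conserved]
(D) 3*a_n + b_n  ->  3*(-2*a_n + 3*b_n) + (3*a_n - 2*b_n) = -3*a_n + 7*b_n   [not conserved]

Only (A) a_n + b_n returns to itself after one step, so it is the conserved quantity.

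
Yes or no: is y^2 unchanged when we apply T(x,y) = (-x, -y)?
Yes

Substitute T(x,y) = (-x, -y) into the expression and compare with the original.

Original: y^2
After applying T: (-y)^2 = y^2

This is identical to the original y^2, so the expression is invariant.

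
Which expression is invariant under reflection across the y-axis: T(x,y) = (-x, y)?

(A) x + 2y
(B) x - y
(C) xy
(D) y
D

The map is reflection across the y-axis: T(x,y) = (-x, y).
Substitute the transformed coordinates into each option and compare with the original:
(A) x + 2y  ->  (-x) + 2(y) = -x + 2y   [differs from x + 2y: not invariant]
(B) x - y  ->  (-x) - (y) = -x - y   [differs from x - y: not invariant]
(C) xy  ->  (-x)(y) = -xy   [differs from xy: not invariant]
(D) y  ->  (y) = y   [equals y: invariant]

Only option (D), y, is unchanged by the transformation.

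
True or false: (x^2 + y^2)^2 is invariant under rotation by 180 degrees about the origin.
True

Applying rotation by 180 degrees: x' = x*cos(180 degrees) - y*sin(180 degrees) = -x, y' = x*sin(180 degrees) + y*cos(180 degrees) = -y

Substituting into (x^2 + y^2)^2:
((-x)^2 + (-y)^2)^2
= x^4 + 2x^2y^2 + y^4 = (x^2 + y^2)^2

This equals the original expression (x^2 + y^2)^2, so it IS invariant.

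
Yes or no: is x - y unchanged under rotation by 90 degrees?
No

Applying rotation by 90 degrees: x' = x*cos(90 degrees) - y*sin(90 degrees) = -y, y' = x*sin(90 degrees) + y*cos(90 degrees) = x

Substituting into x - y:
(-y) - (x)
= -x - y

This differs from the original expression x - y, so it is NOT invariant.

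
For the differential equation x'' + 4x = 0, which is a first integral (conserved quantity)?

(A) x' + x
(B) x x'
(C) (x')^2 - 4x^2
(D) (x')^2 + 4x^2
D

A first integral I satisfies dI/dt = 0 along every solution. Differentiate each option and use the equation of motion:
(A) d/dt[x' + x] = x'' + x' = -4x + x', not identically 0
(B) d/dt[x x'] = (x')^2 + x x'' = (x')^2 - 4x^2, not identically 0
(C) d/dt[(x')^2 - 4x^2] = 2x'x'' - 8x x' = -16x x', not identically 0
(D) d/dt[(x')^2 + 4x^2] = 2x'x'' + 8x x' = 2x'(-4x) + 8x x' = 0

Only (D) has zero time-derivative. So the energy-like quantity (x')^2 + 4x^2 is the first integral.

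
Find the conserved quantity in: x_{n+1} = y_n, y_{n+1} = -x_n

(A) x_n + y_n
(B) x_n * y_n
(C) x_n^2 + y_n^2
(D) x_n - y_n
C

For the recurrence x_{n+1} = y_n, y_{n+1} = -x_n:

x_{n+1}^2 + y_{n+1}^2 = y_n^2 + (-x_n)^2 = x_n^2 + y_n^2
The sum of squares is conserved (like energy in a harmonic oscillator).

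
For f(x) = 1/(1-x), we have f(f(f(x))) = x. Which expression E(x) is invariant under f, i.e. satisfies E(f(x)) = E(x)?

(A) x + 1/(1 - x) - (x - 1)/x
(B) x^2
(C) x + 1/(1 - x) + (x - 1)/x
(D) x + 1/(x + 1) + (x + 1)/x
C

Replace x by f(x) = 1/(1 - x) in each option and simplify. As a quick numerical cross-check, also compare E(4) with E(f(4)) = E(-1/3).

(A) x + 1/(1 - x) - (x - 1)/x  ->  (1/(1 - x)) + 1/(1 - (1/(1 - x))) - ((1/(1 - x)) - 1)/(1/(1 - x)) = (x^2(1 - x) - x + (x - 1)^2)/(x(x - 1)); check: E(4) = 35/12 but E(-1/3) = -43/12.   [not invariant]
(B) x^2  ->  (1/(1 - x))^2 = (x - 1)^(-2); check: E(4) = 16 but E(-1/3) = 1/9.   [not invariant]
(C) x + 1/(1 - x) + (x - 1)/x  ->  (1/(1 - x)) + 1/(1 - (1/(1 - x))) + ((1/(1 - x)) - 1)/(1/(1 - x)), which simplifies back to x + 1/(1 - x) + (x - 1)/x; check: E(4) = 53/12, E(-1/3) = 53/12.   [invariant]
(D) x + 1/(x + 1) + (x + 1)/x  ->  (1/(1 - x)) + 1/((1/(1 - x)) + 1) + ((1/(1 - x)) + 1)/(1/(1 - x)) = (-x^3 + 6x^2 - 11x + 7)/(x^2 - 3x + 2); check: E(4) = 109/20 but E(-1/3) = -5/6.   [not invariant]

Only (C) is unchanged. Indeed f(f(x)) = 1/(1 - 1/(1-x)) = (1-x)/(-x) = (x-1)/x, so E(x) = x + f(x) + f(f(x)) is the sum over the whole 3-cycle; applying f just permutes the three terms cyclically (x -> f(x) -> f(f(x)) -> x), leaving the sum unchanged.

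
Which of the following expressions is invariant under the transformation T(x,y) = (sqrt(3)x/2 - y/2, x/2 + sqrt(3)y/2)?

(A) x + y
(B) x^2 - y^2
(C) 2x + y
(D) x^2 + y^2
D

An expression E(x,y) is invariant under T if E(T(x,y)) = E(x,y). Here T(x,y) = (sqrt(3)x/2 - y/2, x/2 + sqrt(3)y/2).
Substitute the transformed coordinates into each option and compare with the original:
(A) x + y  ->  (sqrt(3)x/2 - y/2) + (x/2 + sqrt(3)y/2) = x/2 + sqrt(3)x/2 - y/2 + sqrt(3)y/2   [differs from x + y: not invariant]
(B) x^2 - y^2  ->  (sqrt(3)x/2 - y/2)^2 - (x/2 + sqrt(3)y/2)^2 = x^2/2 - sqrt(3)xy - y^2/2   [differs from x^2 - y^2: not invariant]
(C) 2x + y  ->  2(sqrt(3)x/2 - y/2) + (x/2 + sqrt(3)y/2) = x/2 + sqrt(3)x - y + sqrt(3)y/2   [differs from 2x + y: not invariant]
(D) x^2 + y^2  ->  (sqrt(3)x/2 - y/2)^2 + (x/2 + sqrt(3)y/2)^2 = x^2 + y^2   [equals x^2 + y^2: invariant]

Only option (D), x^2 + y^2, is unchanged by the transformation.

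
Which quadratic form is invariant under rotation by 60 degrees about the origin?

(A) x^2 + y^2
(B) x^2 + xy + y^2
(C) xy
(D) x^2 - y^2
A

Rotation by 60 degrees sends (x, y) to (x/2 - sqrt(3)y/2, sqrt(3)x/2 + y/2).
Substitute the transformed coordinates into each option and compare with the original:
(A) x^2 + y^2  ->  (x/2 - sqrt(3)y/2)^2 + (sqrt(3)x/2 + y/2)^2 = x^2 + y^2   [equals x^2 + y^2: invariant]
(B) x^2 + xy + y^2  ->  (x/2 - sqrt(3)y/2)^2 + (x/2 - sqrt(3)y/2)(sqrt(3)x/2 + y/2) + (sqrt(3)x/2 + y/2)^2 = sqrt(3)x^2/4 + x^2 - xy/2 - sqrt(3)y^2/4 + y^2   [differs from x^2 + xy + y^2: not invariant]
(C) xy  ->  (x/2 - sqrt(3)y/2)(sqrt(3)x/2 + y/2) = sqrt(3)x^2/4 - xy/2 - sqrt(3)y^2/4   [differs from xy: not invariant]
(D) x^2 - y^2  ->  (x/2 - sqrt(3)y/2)^2 - (sqrt(3)x/2 + y/2)^2 = -x^2/2 - sqrt(3)xy + y^2/2   [differs from x^2 - y^2: not invariant]

Only option (A), x^2 + y^2, is unchanged by the transformation.
x^2 + y^2 is the squared distance from the origin, which rotations preserve.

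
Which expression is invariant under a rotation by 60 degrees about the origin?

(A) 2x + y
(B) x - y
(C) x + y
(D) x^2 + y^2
D

A rotation by 60 degrees sends (x, y) to (x/2 - sqrt(3)y/2, sqrt(3)x/2 + y/2).
Substitute the transformed coordinates into each option and compare with the original:
(A) 2x + y  ->  2(x/2 - sqrt(3)y/2) + (sqrt(3)x/2 + y/2) = sqrt(3)x/2 + x - sqrt(3)y + y/2   [differs from 2x + y: not invariant]
(B) x - y  ->  (x/2 - sqrt(3)y/2) - (sqrt(3)x/2 + y/2) = -sqrt(3)x/2 + x/2 - sqrt(3)y/2 - y/2   [differs from x - y: not invariant]
(C) x + y  ->  (x/2 - sqrt(3)y/2) + (sqrt(3)x/2 + y/2) = x/2 + sqrt(3)x/2 - sqrt(3)y/2 + y/2   [differs from x + y: not invariant]
(D) x^2 + y^2  ->  (x/2 - sqrt(3)y/2)^2 + (sqrt(3)x/2 + y/2)^2 = x^2 + y^2   [equals x^2 + y^2: invariant]

Only option (D), x^2 + y^2, is unchanged by the transformation.
Geometrically, x^2 + y^2 is the squared distance from the origin, which every rotation about the origin preserves.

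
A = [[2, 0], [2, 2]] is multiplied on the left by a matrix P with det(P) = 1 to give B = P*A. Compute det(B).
4

By the multiplicative property of determinants, det(B) = det(P*A) = det(P) * det(A) = det(A),
so the determinant is invariant under multiplication by any determinant-1 matrix; we just need det(A).

det(A) = (2)(2) - (0)(2) = 4 - 0 = 4

Therefore det(B) = 1 * 4 = 4.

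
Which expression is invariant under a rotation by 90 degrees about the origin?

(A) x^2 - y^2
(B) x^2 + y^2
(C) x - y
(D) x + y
B

A rotation by 90 degrees sends (x, y) to (-y, x).
Substitute the transformed coordinates into each option and compare with the original:
(A) x^2 - y^2  ->  (-y)^2 - (x)^2 = -x^2 + y^2   [differs from x^2 - y^2: not invariant]
(B) x^2 + y^2  ->  (-y)^2 + (x)^2 = x^2 + y^2   [equals x^2 + y^2: invariant]
(C) x - y  ->  (-y) - (x) = -x - y   [differs from x - y: not invariant]
(D) x + y  ->  (-y) + (x) = x - y   [differs from x + y: not invariant]

Only option (B), x^2 + y^2, is unchanged by the transformation.
Geometrically, x^2 + y^2 is the squared distance from the origin, which every rotation about the origin preserves.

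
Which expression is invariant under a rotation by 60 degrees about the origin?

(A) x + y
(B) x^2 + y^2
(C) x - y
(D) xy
B

A rotation by 60 degrees sends (x, y) to (x/2 - sqrt(3)y/2, sqrt(3)x/2 + y/2).
Substitute the transformed coordinates into each option and compare with the original:
(A) x + y  ->  (x/2 - sqrt(3)y/2) + (sqrt(3)x/2 + y/2) = x/2 + sqrt(3)x/2 - sqrt(3)y/2 + y/2   [differs from x + y: not invariant]
(B) x^2 + y^2  ->  (x/2 - sqrt(3)y/2)^2 + (sqrt(3)x/2 + y/2)^2 = x^2 + y^2   [equals x^2 + y^2: invariant]
(C) x - y  ->  (x/2 - sqrt(3)y/2) - (sqrt(3)x/2 + y/2) = -sqrt(3)x/2 + x/2 - sqrt(3)y/2 - y/2   [differs from x - y: not invariant]
(D) xy  ->  (x/2 - sqrt(3)y/2)(sqrt(3)x/2 + y/2) = sqrt(3)x^2/4 - xy/2 - sqrt(3)y^2/4   [differs from xy: not invariant]

Only option (B), x^2 + y^2, is unchanged by the transformation.
Geometrically, x^2 + y^2 is the squared distance from the origin, which every rotation about the origin preserves.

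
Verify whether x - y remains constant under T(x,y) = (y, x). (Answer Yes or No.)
No

Substitute T(x,y) = (y, x) into the expression and compare with the original.

Original: x - y
After applying T: (y) - (x) = -x + y

This differs from the original x - y (difference: -2x + 2y), so the expression is NOT invariant.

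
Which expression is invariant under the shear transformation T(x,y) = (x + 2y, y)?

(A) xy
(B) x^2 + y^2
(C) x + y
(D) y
D

Under the shear T(x,y) = (x + 2y, y):
Substitute the transformed coordinates into each option and compare with the original:
(A) xy  ->  (x + 2y)(y) = xy + 2y^2   [differs from xy: not invariant]
(B) x^2 + y^2  ->  (x + 2y)^2 + (y)^2 = x^2 + 4xy + 5y^2   [differs from x^2 + y^2: not invariant]
(C) x + y  ->  (x + 2y) + (y) = x + 3y   [differs from x + y: not invariant]
(D) y  ->  (y) = y   [equals y: invariant]

Only option (D), y, is unchanged by the transformation.
A horizontal shear moves points parallel to the x-axis, so the y-coordinate (and any function of y alone) is unchanged.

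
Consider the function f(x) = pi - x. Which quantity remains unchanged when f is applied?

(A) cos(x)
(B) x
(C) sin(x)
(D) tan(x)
C

For f(x) = pi - x:
sin(pi - x) = sin(x), so sine is invariant under this transformation.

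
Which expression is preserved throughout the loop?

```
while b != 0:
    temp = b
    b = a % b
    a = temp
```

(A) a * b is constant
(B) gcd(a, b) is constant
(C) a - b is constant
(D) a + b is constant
B

A loop invariant must hold before the first iteration and be re-established by every execution of the body.

(B) gcd(a, b) is constant: One iteration replaces (a, b) by (b, a mod b). Since a mod b = a - q*b for an integer q, any common divisor of a and b divides b and a mod b, and conversely; hence gcd(b, a mod b) = gcd(a, b). For instance (15, 9) -> (9, 6) keeps gcd = 3. At exit b = 0 and a = gcd of the original inputs.

The other options fail:
(A) a * b is constant: e.g. (a, b) = (15, 9) -> (9, 6): the product goes from 135 to 54.
(C) a - b is constant: e.g. (a, b) = (15, 9) -> (9, 6): the difference goes from 6 to 3.
(D) a + b is constant: e.g. (a, b) = (15, 9) -> (9, 6): the sum goes from 24 to 15.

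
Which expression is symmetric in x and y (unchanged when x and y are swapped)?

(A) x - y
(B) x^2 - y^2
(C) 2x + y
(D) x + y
D

A symmetric expression is unchanged when the variables are permuted; here the transformation to test is the swap (x, y) -> (y, x).
Substitute the transformed coordinates into each option and compare with the original:
(A) x - y  ->  (y) - (x) = -x + y   [differs from x - y: not invariant]
(B) x^2 - y^2  ->  (y)^2 - (x)^2 = -x^2 + y^2   [differs from x^2 - y^2: not invariant]
(C) 2x + y  ->  2(y) + (x) = x + 2y   [differs from 2x + y: not invariant]
(D) x + y  ->  (y) + (x) = x + y   [equals x + y: invariant]

Only option (D), x + y, is unchanged by the transformation.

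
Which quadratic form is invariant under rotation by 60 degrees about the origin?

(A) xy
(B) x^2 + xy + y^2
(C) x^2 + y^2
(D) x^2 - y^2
C

Rotation by 60 degrees sends (x, y) to (x/2 - sqrt(3)y/2, sqrt(3)x/2 + y/2).
Substitute the transformed coordinates into each option and compare with the original:
(A) xy  ->  (x/2 - sqrt(3)y/2)(sqrt(3)x/2 + y/2) = sqrt(3)x^2/4 - xy/2 - sqrt(3)y^2/4   [differs from xy: not invariant]
(B) x^2 + xy + y^2  ->  (x/2 - sqrt(3)y/2)^2 + (x/2 - sqrt(3)y/2)(sqrt(3)x/2 + y/2) + (sqrt(3)x/2 + y/2)^2 = sqrt(3)x^2/4 + x^2 - xy/2 - sqrt(3)y^2/4 + y^2   [differs from x^2 + xy + y^2: not invariant]
(C) x^2 + y^2  ->  (x/2 - sqrt(3)y/2)^2 + (sqrt(3)x/2 + y/2)^2 = x^2 + y^2   [equals x^2 + y^2: invariant]
(D) x^2 - y^2  ->  (x/2 - sqrt(3)y/2)^2 - (sqrt(3)x/2 + y/2)^2 = -x^2/2 - sqrt(3)xy + y^2/2   [differs from x^2 - y^2: not invariant]

Only option (C), x^2 + y^2, is unchanged by the transformation.
x^2 + y^2 is the squared distance from the origin, which rotations preserve.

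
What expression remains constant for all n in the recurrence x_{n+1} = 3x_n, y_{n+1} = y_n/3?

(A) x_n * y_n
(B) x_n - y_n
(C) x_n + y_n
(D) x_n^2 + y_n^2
A

For the recurrence x_{n+1} = 3x_n, y_{n+1} = y_n/3:

x_{n+1} * y_{n+1} = (3x_n) * (y_n/3) = x_n * y_n
The product is conserved.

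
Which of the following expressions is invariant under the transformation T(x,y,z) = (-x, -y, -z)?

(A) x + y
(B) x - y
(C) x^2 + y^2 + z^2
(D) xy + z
C

Apply T(x,y,z) = (-x, -y, -z) to each option, i.e. replace (x, y, z) by the transformed coordinates.
Substitute the transformed coordinates into each option and compare with the original:
(A) x + y  ->  (-x) + (-y) = -x - y   [differs from x + y: not invariant]
(B) x - y  ->  (-x) - (-y) = -x + y   [differs from x - y: not invariant]
(C) x^2 + y^2 + z^2  ->  (-x)^2 + (-y)^2 + (-z)^2 = x^2 + y^2 + z^2   [equals x^2 + y^2 + z^2: invariant]
(D) xy + z  ->  (-x)(-y) + (-z) = xy - z   [differs from xy + z: not invariant]

Only option (C), x^2 + y^2 + z^2, is unchanged by the transformation.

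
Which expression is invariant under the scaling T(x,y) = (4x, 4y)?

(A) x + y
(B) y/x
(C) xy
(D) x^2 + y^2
B

Under the uniform scaling T(x,y) = (4x, 4y):
Substitute the transformed coordinates into each option and compare with the original:
(A) x + y  ->  (4x) + (4y) = 4x + 4y   [differs from x + y: not invariant]
(B) y/x  ->  (4y)/(4x) = y/x   [equals y/x: invariant]
(C) xy  ->  (4x)(4y) = 16xy   [differs from xy: not invariant]
(D) x^2 + y^2  ->  (4x)^2 + (4y)^2 = 16x^2 + 16y^2   [differs from x^2 + y^2: not invariant]

Only option (B), y/x, is unchanged by the transformation.
The common factor 4 cancels in a ratio of coordinates, while sums, products and sums of squares pick up factors of 4 or 16.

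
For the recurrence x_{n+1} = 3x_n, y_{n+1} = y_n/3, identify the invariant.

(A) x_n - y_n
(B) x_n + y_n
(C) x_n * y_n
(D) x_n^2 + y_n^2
C

For the recurrence x_{n+1} = 3x_n, y_{n+1} = y_n/3:

x_{n+1} * y_{n+1} = (3x_n) * (y_n/3) = x_n * y_n
The product is conserved.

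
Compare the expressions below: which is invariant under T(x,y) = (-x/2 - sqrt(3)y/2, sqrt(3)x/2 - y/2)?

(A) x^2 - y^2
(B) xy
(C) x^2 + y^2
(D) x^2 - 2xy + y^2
C

An expression E(x,y) is invariant under T if E(T(x,y)) = E(x,y). Here T(x,y) = (-x/2 - sqrt(3)y/2, sqrt(3)x/2 - y/2).
Substitute the transformed coordinates into each option and compare with the original:
(A) x^2 - y^2  ->  (-x/2 - sqrt(3)y/2)^2 - (sqrt(3)x/2 - y/2)^2 = -x^2/2 + sqrt(3)xy + y^2/2   [differs from x^2 - y^2: not invariant]
(B) xy  ->  (-x/2 - sqrt(3)y/2)(sqrt(3)x/2 - y/2) = -sqrt(3)x^2/4 - xy/2 + sqrt(3)y^2/4   [differs from xy: not invariant]
(C) x^2 + y^2  ->  (-x/2 - sqrt(3)y/2)^2 + (sqrt(3)x/2 - y/2)^2 = x^2 + y^2   [equals x^2 + y^2: invariant]
(D) x^2 - 2xy + y^2  ->  (-x/2 - sqrt(3)y/2)^2 - 2(-x/2 - sqrt(3)y/2)(sqrt(3)x/2 - y/2) + (sqrt(3)x/2 - y/2)^2 = sqrt(3)x^2/2 + x^2 + xy - sqrt(3)y^2/2 + y^2   [differs from x^2 - 2xy + y^2: not invariant]

Only option (C), x^2 + y^2, is unchanged by the transformation.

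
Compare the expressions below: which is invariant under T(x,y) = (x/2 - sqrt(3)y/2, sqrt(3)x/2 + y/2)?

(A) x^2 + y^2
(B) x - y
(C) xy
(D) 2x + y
A

An expression E(x,y) is invariant under T if E(T(x,y)) = E(x,y). Here T(x,y) = (x/2 - sqrt(3)y/2, sqrt(3)x/2 + y/2).
Substitute the transformed coordinates into each option and compare with the original:
(A) x^2 + y^2  ->  (x/2 - sqrt(3)y/2)^2 + (sqrt(3)x/2 + y/2)^2 = x^2 + y^2   [equals x^2 + y^2: invariant]
(B) x - y  ->  (x/2 - sqrt(3)y/2) - (sqrt(3)x/2 + y/2) = -sqrt(3)x/2 + x/2 - sqrt(3)y/2 - y/2   [differs from x - y: not invariant]
(C) xy  ->  (x/2 - sqrt(3)y/2)(sqrt(3)x/2 + y/2) = sqrt(3)x^2/4 - xy/2 - sqrt(3)y^2/4   [differs from xy: not invariant]
(D) 2x + y  ->  2(x/2 - sqrt(3)y/2) + (sqrt(3)x/2 + y/2) = sqrt(3)x/2 + x - sqrt(3)y + y/2   [differs from 2x + y: not invariant]

Only option (A), x^2 + y^2, is unchanged by the transformation.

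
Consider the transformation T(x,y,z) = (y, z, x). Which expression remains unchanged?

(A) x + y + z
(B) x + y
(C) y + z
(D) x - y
A

Apply T(x,y,z) = (y, z, x) to each option, i.e. replace (x, y, z) by the transformed coordinates.
Substitute the transformed coordinates into each option and compare with the original:
(A) x + y + z  ->  (y) + (z) + (x) = x + y + z   [equals x + y + z: invariant]
(B) x + y  ->  (y) + (z) = y + z   [differs from x + y: not invariant]
(C) y + z  ->  (z) + (x) = x + z   [differs from y + z: not invariant]
(D) x - y  ->  (y) - (z) = y - z   [differs from x - y: not invariant]

Only option (A), x + y + z, is unchanged by the transformation.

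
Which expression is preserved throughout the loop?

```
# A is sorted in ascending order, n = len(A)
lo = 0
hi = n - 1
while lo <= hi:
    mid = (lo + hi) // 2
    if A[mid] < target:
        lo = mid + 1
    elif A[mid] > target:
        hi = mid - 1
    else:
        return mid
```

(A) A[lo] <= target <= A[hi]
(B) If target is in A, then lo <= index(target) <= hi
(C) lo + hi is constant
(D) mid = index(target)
B

A loop invariant must hold before the first iteration and be re-established by every execution of the body.

(B) If target is in A, then lo <= index(target) <= hi: Before the loop [lo, hi] = [0, n-1] covers every index. When A[mid] < target, sortedness puts target strictly to the right of mid, so setting lo = mid + 1 keeps index(target) in [lo, hi]; symmetrically for hi = mid - 1. Hence 'if target is in A then lo <= index(target) <= hi' holds after every iteration, and when lo > hi it proves target is absent.

The other options fail:
(A) A[lo] <= target <= A[hi]: fails when target is not in A (e.g. target < A[0] already violates it before the loop), so it is not maintained in general.
(C) lo + hi is constant: each iteration moves exactly one of lo, hi, so lo + hi changes (e.g. 0 + (n-1) becomes (mid+1) + (n-1)).
(D) mid = index(target): mid is just the current probe; it equals index(target) only on the iteration that returns.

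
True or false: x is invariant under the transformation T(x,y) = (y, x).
False

Substitute T(x,y) = (y, x) into the expression and compare with the original.

Original: x
After applying T: (y) = y

This differs from the original x (difference: -x + y), so the expression is NOT invariant.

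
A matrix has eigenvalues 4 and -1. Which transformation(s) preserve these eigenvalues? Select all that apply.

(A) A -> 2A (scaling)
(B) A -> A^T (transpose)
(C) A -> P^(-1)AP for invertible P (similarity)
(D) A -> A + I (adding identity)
B and C

Eigenvalues are preserved by:
1. Similarity transformations: A -> P^(-1)AP (same characteristic polynomial)
2. Transpose: A^T has the same eigenvalues as A

Eigenvalues are NOT preserved by:
- Adding identity: eigenvalues become 4+1, -1+1
- Scaling: eigenvalues become 8, -2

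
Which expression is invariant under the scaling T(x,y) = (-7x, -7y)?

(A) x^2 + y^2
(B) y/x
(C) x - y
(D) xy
B

Under the uniform scaling T(x,y) = (-7x, -7y):
Substitute the transformed coordinates into each option and compare with the original:
(A) x^2 + y^2  ->  (-7x)^2 + (-7y)^2 = 49x^2 + 49y^2   [differs from x^2 + y^2: not invariant]
(B) y/x  ->  (-7y)/(-7x) = y/x   [equals y/x: invariant]
(C) x - y  ->  (-7x) - (-7y) = -7x + 7y   [differs from x - y: not invariant]
(D) xy  ->  (-7x)(-7y) = 49xy   [differs from xy: not invariant]

Only option (B), y/x, is unchanged by the transformation.
The common factor -7 cancels in a ratio of coordinates, while sums, products and sums of squares pick up factors of -7 or 49.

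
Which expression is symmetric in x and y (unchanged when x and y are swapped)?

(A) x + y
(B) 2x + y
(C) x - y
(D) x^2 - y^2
A

A symmetric expression is unchanged when the variables are permuted; here the transformation to test is the swap (x, y) -> (y, x).
Substitute the transformed coordinates into each option and compare with the original:
(A) x + y  ->  (y) + (x) = x + y   [equals x + y: invariant]
(B) 2x + y  ->  2(y) + (x) = x + 2y   [differs from 2x + y: not invariant]
(C) x - y  ->  (y) - (x) = -x + y   [differs from x - y: not invariant]
(D) x^2 - y^2  ->  (y)^2 - (x)^2 = -x^2 + y^2   [differs from x^2 - y^2: not invariant]

Only option (A), x + y, is unchanged by the transformation.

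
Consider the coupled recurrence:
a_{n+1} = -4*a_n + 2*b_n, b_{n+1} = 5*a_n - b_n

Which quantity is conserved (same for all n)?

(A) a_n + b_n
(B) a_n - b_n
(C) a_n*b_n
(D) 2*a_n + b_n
A

Replace a_n by a_{n+1} = -4*a_n + 2*b_n and b_n by b_{n+1} = 5*a_n - b_n in each option and simplify:
(A) a_n + b_n  ->  (-4*a_n + 2*b_n) + (5*a_n - b_n) = a_n + b_n   [conserved]
(B) a_n - b_n  ->  (-4*a_n + 2*b_n) - (5*a_n - b_n) = -9*a_n + 3*b_n   [not conserved]
(C) a_n*b_n  ->  (-4*a_n + 2*b_n)*(5*a_n - b_n) = -20*a_n^2 + 14*a_n*b_n - 2*b_n^2   [not conserved]
(D) 2*a_n + b_n  ->  2*(-4*a_n + 2*b_n) + (5*a_n - b_n) = -3*a_n + 3*b_n   [not conserved]

Only (A) a_n + b_n returns to itself after one step, so it is the conserved quantity.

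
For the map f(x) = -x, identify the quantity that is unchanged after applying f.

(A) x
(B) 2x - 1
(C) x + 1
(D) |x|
D

For f(x) = -x:
Applying f replaces x by -x. Since |-x| = |x|, the absolute value is unchanged by f, whereas x -> -x, 2x - 1 -> -2x - 1 and x + 1 -> -x + 1 all change.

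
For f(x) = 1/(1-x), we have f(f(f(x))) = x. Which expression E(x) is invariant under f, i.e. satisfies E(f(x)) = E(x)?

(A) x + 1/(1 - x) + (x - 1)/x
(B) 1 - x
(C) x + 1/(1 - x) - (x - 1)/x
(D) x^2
A

Replace x by f(x) = 1/(1 - x) in each option and simplify. As a quick numerical cross-check, also compare E(5) with E(f(5)) = E(-1/4).

(A) x + 1/(1 - x) + (x - 1)/x  ->  (1/(1 - x)) + 1/(1 - (1/(1 - x))) + ((1/(1 - x)) - 1)/(1/(1 - x)), which simplifies back to x + 1/(1 - x) + (x - 1)/x; check: E(5) = 111/20, E(-1/4) = 111/20.   [invariant]
(B) 1 - x  ->  1 - (1/(1 - x)) = x/(x - 1); check: E(5) = -4 but E(-1/4) = 5/4.   [not invariant]
(C) x + 1/(1 - x) - (x - 1)/x  ->  (1/(1 - x)) + 1/(1 - (1/(1 - x))) - ((1/(1 - x)) - 1)/(1/(1 - x)) = (x^2(1 - x) - x + (x - 1)^2)/(x(x - 1)); check: E(5) = 79/20 but E(-1/4) = -89/20.   [not invariant]
(D) x^2  ->  (1/(1 - x))^2 = (x - 1)^(-2); check: E(5) = 25 but E(-1/4) = 1/16.   [not invariant]

Only (A) is unchanged. Indeed f(f(x)) = 1/(1 - 1/(1-x)) = (1-x)/(-x) = (x-1)/x, so E(x) = x + f(x) + f(f(x)) is the sum over the whole 3-cycle; applying f just permutes the three terms cyclically (x -> f(x) -> f(f(x)) -> x), leaving the sum unchanged.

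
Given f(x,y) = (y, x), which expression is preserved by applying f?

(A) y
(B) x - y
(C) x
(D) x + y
D

For f(x,y) = (y, x):
After applying f: x' = y, y' = x. So x' + y' = y + x = x + y.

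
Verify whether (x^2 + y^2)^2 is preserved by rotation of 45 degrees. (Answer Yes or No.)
Yes

Applying rotation by 45 degrees: x' = x*cos(45 degrees) - y*sin(45 degrees) = sqrt(2)x/2 - sqrt(2)y/2, y' = x*sin(45 degrees) + y*cos(45 degrees) = sqrt(2)x/2 + sqrt(2)y/2

Substituting into (x^2 + y^2)^2:
((sqrt(2)x/2 - sqrt(2)y/2)^2 + (sqrt(2)x/2 + sqrt(2)y/2)^2)^2
= x^4 + 2x^2y^2 + y^4 = (x^2 + y^2)^2

This equals the original expression (x^2 + y^2)^2, so it IS invariant.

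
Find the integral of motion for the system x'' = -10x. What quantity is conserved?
E = (x')^2 + 10x^2

Multiply the equation by x':
x' * x'' = -10x * x'
The left side is d/dt[(x')^2/2] and the right side is d/dt[-10x^2/2], so
d/dt[(x')^2/2 + 10x^2/2] = 0, i.e. (x')^2/2 + 10x^2/2 = constant.
Multiplying by 2, the integral of motion is E = (x')^2 + 10x^2.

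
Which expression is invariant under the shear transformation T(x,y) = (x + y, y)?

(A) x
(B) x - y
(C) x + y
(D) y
D

Under the shear T(x,y) = (x + y, y):
Substitute the transformed coordinates into each option and compare with the original:
(A) x  ->  (x + y) = x + y   [differs from x: not invariant]
(B) x - y  ->  (x + y) - (y) = x   [differs from x - y: not invariant]
(C) x + y  ->  (x + y) + (y) = x + 2y   [differs from x + y: not invariant]
(D) y  ->  (y) = y   [equals y: invariant]

Only option (D), y, is unchanged by the transformation.
A horizontal shear moves points parallel to the x-axis, so the y-coordinate (and any function of y alone) is unchanged.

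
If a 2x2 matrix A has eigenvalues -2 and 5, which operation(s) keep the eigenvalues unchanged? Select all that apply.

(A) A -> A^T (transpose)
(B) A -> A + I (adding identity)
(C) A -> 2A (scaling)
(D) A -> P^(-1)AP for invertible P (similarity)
A and D

Eigenvalues are preserved by:
1. Similarity transformations: A -> P^(-1)AP (same characteristic polynomial)
2. Transpose: A^T has the same eigenvalues as A

Eigenvalues are NOT preserved by:
- Adding identity: eigenvalues become -2+1, 5+1
- Scaling: eigenvalues become -4, 10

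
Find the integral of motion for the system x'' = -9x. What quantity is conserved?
E = (x')^2 + 9x^2

Multiply the equation by x':
x' * x'' = -9x * x'
The left side is d/dt[(x')^2/2] and the right side is d/dt[-9x^2/2], so
d/dt[(x')^2/2 + 9x^2/2] = 0, i.e. (x')^2/2 + 9x^2/2 = constant.
Multiplying by 2, the integral of motion is E = (x')^2 + 9x^2.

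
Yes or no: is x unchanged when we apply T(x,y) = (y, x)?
No

Substitute T(x,y) = (y, x) into the expression and compare with the original.

Original: x
After applying T: (y) = y

This differs from the original x (difference: -x + y), so the expression is NOT invariant.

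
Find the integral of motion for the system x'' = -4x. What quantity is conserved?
E = (x')^2 + 4x^2

Multiply the equation by x':
x' * x'' = -4x * x'
The left side is d/dt[(x')^2/2] and the right side is d/dt[-4x^2/2], so
d/dt[(x')^2/2 + 4x^2/2] = 0, i.e. (x')^2/2 + 4x^2/2 = constant.
Multiplying by 2, the integral of motion is E = (x')^2 + 4x^2.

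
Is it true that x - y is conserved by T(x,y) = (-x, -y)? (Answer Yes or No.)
No

Substitute T(x,y) = (-x, -y) into the expression and compare with the original.

Original: x - y
After applying T: (-x) - (-y) = -x + y

This differs from the original x - y (difference: -2x + 2y), so the expression is NOT invariant.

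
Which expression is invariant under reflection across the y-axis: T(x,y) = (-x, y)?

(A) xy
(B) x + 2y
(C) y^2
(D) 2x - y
C

The map is reflection across the y-axis: T(x,y) = (-x, y).
Substitute the transformed coordinates into each option and compare with the original:
(A) xy  ->  (-x)(y) = -xy   [differs from xy: not invariant]
(B) x + 2y  ->  (-x) + 2(y) = -x + 2y   [differs from x + 2y: not invariant]
(C) y^2  ->  (y)^2 = y^2   [equals y^2: invariant]
(D) 2x - y  ->  2(-x) - (y) = -2x - y   [differs from 2x - y: not invariant]

Only option (C), y^2, is unchanged by the transformation.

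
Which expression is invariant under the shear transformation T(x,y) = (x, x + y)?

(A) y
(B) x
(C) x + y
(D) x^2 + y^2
B

Under the shear T(x,y) = (x, x + y):
Substitute the transformed coordinates into each option and compare with the original:
(A) y  ->  (x + y) = x + y   [differs from y: not invariant]
(B) x  ->  (x) = x   [equals x: invariant]
(C) x + y  ->  (x) + (x + y) = 2x + y   [differs from x + y: not invariant]
(D) x^2 + y^2  ->  (x)^2 + (x + y)^2 = 2x^2 + 2xy + y^2   [differs from x^2 + y^2: not invariant]

Only option (B), x, is unchanged by the transformation.
A vertical shear moves points parallel to the y-axis, so the x-coordinate (and any function of x alone) is unchanged.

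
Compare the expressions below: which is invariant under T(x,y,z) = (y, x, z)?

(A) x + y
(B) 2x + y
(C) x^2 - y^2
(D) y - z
A

Apply T(x,y,z) = (y, x, z) to each option, i.e. replace (x, y, z) by the transformed coordinates.
Substitute the transformed coordinates into each option and compare with the original:
(A) x + y  ->  (y) + (x) = x + y   [equals x + y: invariant]
(B) 2x + y  ->  2(y) + (x) = x + 2y   [differs from 2x + y: not invariant]
(C) x^2 - y^2  ->  (y)^2 - (x)^2 = -x^2 + y^2   [differs from x^2 - y^2: not invariant]
(D) y - z  ->  (x) - (z) = x - z   [differs from y - z: not invariant]

Only option (A), x + y, is unchanged by the transformation.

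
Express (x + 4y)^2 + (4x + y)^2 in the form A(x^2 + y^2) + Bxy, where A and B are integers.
17(x^2 + y^2) + 16xy

Expanding: (x + 4y)^2 = x^2 + 8xy + 16y^2
(4x + y)^2 = 16x^2 + 8xy + y^2
Sum = (1+16)(x^2+y^2) + 16xy = 17(x^2 + y^2) + 16xy
This is symmetric in x and y.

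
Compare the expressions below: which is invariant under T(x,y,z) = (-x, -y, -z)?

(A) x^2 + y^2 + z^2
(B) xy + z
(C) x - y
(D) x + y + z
A

Apply T(x,y,z) = (-x, -y, -z) to each option, i.e. replace (x, y, z) by the transformed coordinates.
Substitute the transformed coordinates into each option and compare with the original:
(A) x^2 + y^2 + z^2  ->  (-x)^2 + (-y)^2 + (-z)^2 = x^2 + y^2 + z^2   [equals x^2 + y^2 + z^2: invariant]
(B) xy + z  ->  (-x)(-y) + (-z) = xy - z   [differs from xy + z: not invariant]
(C) x - y  ->  (-x) - (-y) = -x + y   [differs from x - y: not invariant]
(D) x + y + z  ->  (-x) + (-y) + (-z) = -x - y - z   [differs from x + y + z: not invariant]

Only option (A), x^2 + y^2 + z^2, is unchanged by the transformation.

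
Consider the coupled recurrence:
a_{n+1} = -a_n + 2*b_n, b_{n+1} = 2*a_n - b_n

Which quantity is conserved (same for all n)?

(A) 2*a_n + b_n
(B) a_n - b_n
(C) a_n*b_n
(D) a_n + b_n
D

Replace a_n by a_{n+1} = -a_n + 2*b_n and b_n by b_{n+1} = 2*a_n - b_n in each option and simplify:
(A) 2*a_n + b_n  ->  2*(-a_n + 2*b_n) + (2*a_n - b_n) = 3*b_n   [not conserved]
(B) a_n - b_n  ->  (-a_n + 2*b_n) - (2*a_n - b_n) = -3*a_n + 3*b_n   [not conserved]
(C) a_n*b_n  ->  (-a_n + 2*b_n)*(2*a_n - b_n) = -2*a_n^2 + 5*a_n*b_n - 2*b_n^2   [not conserved]
(D) a_n + b_n  ->  (-a_n + 2*b_n) + (2*a_n - b_n) = a_n + b_n   [conserved]

Only (D) a_n + b_n returns to itself after one step, so it is the conserved quantity.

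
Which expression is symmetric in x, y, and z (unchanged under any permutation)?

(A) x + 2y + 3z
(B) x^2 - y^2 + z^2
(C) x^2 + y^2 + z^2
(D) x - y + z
C

A symmetric expression is unchanged when the variables are permuted; here the transformation to test is the swap (x, y) -> (y, x).
A symmetric expression must survive every permutation; the single swap x <-> y already eliminates the distractors, and the keyed expression is also unchanged by x <-> z and y <-> z (each variable enters it in exactly the same way).
Substitute the transformed coordinates into each option and compare with the original:
(A) x + 2y + 3z  ->  (y) + 2(x) + 3z = 2x + y + 3z   [differs from x + 2y + 3z: not invariant]
(B) x^2 - y^2 + z^2  ->  (y)^2 - (x)^2 + z^2 = -x^2 + y^2 + z^2   [differs from x^2 - y^2 + z^2: not invariant]
(C) x^2 + y^2 + z^2  ->  (y)^2 + (x)^2 + z^2 = x^2 + y^2 + z^2   [equals x^2 + y^2 + z^2: invariant]
(D) x - y + z  ->  (y) - (x) + z = -x + y + z   [differs from x - y + z: not invariant]

Only option (C), x^2 + y^2 + z^2, is unchanged by the transformation.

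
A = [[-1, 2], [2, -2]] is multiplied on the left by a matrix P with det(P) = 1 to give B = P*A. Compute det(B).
-2

By the multiplicative property of determinants, det(B) = det(P*A) = det(P) * det(A) = det(A),
so the determinant is invariant under multiplication by any determinant-1 matrix; we just need det(A).

det(A) = (-1)(-2) - (2)(2) = 2 - 4 = -2

Therefore det(B) = 1 * (-2) = -2.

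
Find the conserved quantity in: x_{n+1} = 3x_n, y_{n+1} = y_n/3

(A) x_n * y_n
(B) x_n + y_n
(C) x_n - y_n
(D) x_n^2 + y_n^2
A

For the recurrence x_{n+1} = 3x_n, y_{n+1} = y_n/3:

x_{n+1} * y_{n+1} = (3x_n) * (y_n/3) = x_n * y_n
The product is conserved.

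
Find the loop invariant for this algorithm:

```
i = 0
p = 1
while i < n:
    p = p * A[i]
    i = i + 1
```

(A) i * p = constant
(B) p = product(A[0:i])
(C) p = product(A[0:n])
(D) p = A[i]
B

A loop invariant must hold before the first iteration and be re-established by every execution of the body.

(B) p = product(A[0:i]): Initially i = 0 and p = 1 = product of the empty slice A[0:0]. If p = product(A[0:i]) holds at the top of an iteration, the body sets p to product(A[0:i]) * A[i] = product(A[0:i+1]) and then i to i+1, so the property is restored. At exit i = n, giving p = product(A[0:n]).

The other options fail:
(A) i * p = constant: initially i * p = 0, but after one iteration it is 1 * A[0], which is nonzero in general.
(C) p = product(A[0:n]): false before the loop (p = 1, not the full product) -- it only becomes true at exit.
(D) p = A[i]: after the first iteration p = A[0] but i = 1; in general p is a product of several elements, not a single one.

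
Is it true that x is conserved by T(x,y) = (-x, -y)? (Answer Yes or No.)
No

Substitute T(x,y) = (-x, -y) into the expression and compare with the original.

Original: x
After applying T: (-x) = -x

This differs from the original x (difference: -2x), so the expression is NOT invariant.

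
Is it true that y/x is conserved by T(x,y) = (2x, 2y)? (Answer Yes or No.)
Yes

Substitute T(x,y) = (2x, 2y) into the expression and compare with the original.

Original: y/x
After applying T: (2y)/(2x) = y/x

This is identical to the original y/x, so the expression is invariant.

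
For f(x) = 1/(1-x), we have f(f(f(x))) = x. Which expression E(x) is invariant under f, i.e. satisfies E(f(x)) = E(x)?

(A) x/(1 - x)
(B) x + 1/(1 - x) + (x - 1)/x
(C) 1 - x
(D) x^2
B

Replace x by f(x) = 1/(1 - x) in each option and simplify. As a quick numerical cross-check, also compare E(5) with E(f(5)) = E(-1/4).

(A) x/(1 - x)  ->  (1/(1 - x))/(1 - (1/(1 - x))) = -1/x; check: E(5) = -5/4 but E(-1/4) = -1/5.   [not invariant]
(B) x + 1/(1 - x) + (x - 1)/x  ->  (1/(1 - x)) + 1/(1 - (1/(1 - x))) + ((1/(1 - x)) - 1)/(1/(1 - x)), which simplifies back to x + 1/(1 - x) + (x - 1)/x; check: E(5) = 111/20, E(-1/4) = 111/20.   [invariant]
(C) 1 - x  ->  1 - (1/(1 - x)) = x/(x - 1); check: E(5) = -4 but E(-1/4) = 5/4.   [not invariant]
(D) x^2  ->  (1/(1 - x))^2 = (x - 1)^(-2); check: E(5) = 25 but E(-1/4) = 1/16.   [not invariant]

Only (B) is unchanged. Indeed f(f(x)) = 1/(1 - 1/(1-x)) = (1-x)/(-x) = (x-1)/x, so E(x) = x + f(x) + f(f(x)) is the sum over the whole 3-cycle; applying f just permutes the three terms cyclically (x -> f(x) -> f(f(x)) -> x), leaving the sum unchanged.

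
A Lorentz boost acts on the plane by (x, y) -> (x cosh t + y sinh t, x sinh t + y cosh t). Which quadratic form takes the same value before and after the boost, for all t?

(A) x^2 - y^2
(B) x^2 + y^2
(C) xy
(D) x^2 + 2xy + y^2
A

Write x' = x cosh t + y sinh t, y' = x sinh t + y cosh t and substitute into each option:
(A) x^2 - y^2: (x cosh t + y sinh t)^2 - (x sinh t + y cosh t)^2 = x^2(cosh^2 t - sinh^2 t) + 2xy(cosh t sinh t - sinh t cosh t) + y^2(sinh^2 t - cosh^2 t) = x^2 - y^2   [invariant, using cosh^2 t - sinh^2 t = 1]
(B) x^2 + y^2: (x cosh t + y sinh t)^2 + (x sinh t + y cosh t)^2 = (x^2 + y^2)(cosh^2 t + sinh^2 t) + 4xy sinh t cosh t = (x^2 + y^2) cosh 2t + 2xy sinh 2t   [not invariant for t != 0]
(C) xy: (x cosh t + y sinh t)(x sinh t + y cosh t) = xy(cosh^2 t + sinh^2 t) + (x^2 + y^2) sinh t cosh t = xy cosh 2t + (x^2 + y^2)(sinh 2t)/2   [not invariant for t != 0]
(D) x^2 + 2xy + y^2: (x' + y')^2 with x' + y' = (x + y)(cosh t + sinh t) = (x + y)e^t, so it becomes (x + y)^2 e^(2t)   [not invariant for t != 0]

Only (A) x^2 - y^2 is unchanged; it is the Minkowski form preserved by Lorentz boosts, just as x^2 + y^2 is preserved by ordinary rotations.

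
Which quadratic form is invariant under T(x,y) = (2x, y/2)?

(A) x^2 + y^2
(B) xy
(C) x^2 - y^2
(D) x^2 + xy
B

T multiplies x by 2 and divides y by 2.
Substitute the transformed coordinates into each option and compare with the original:
(A) x^2 + y^2  ->  (2x)^2 + (y/2)^2 = 4x^2 + y^2/4   [differs from x^2 + y^2: not invariant]
(B) xy  ->  (2x)(y/2) = xy   [equals xy: invariant]
(C) x^2 - y^2  ->  (2x)^2 - (y/2)^2 = 4x^2 - y^2/4   [differs from x^2 - y^2: not invariant]
(D) x^2 + xy  ->  (2x)^2 + (2x)(y/2) = 4x^2 + xy   [differs from x^2 + xy: not invariant]

Only option (B), xy, is unchanged by the transformation.
The factors 2 and 1/2 cancel only in the pure product xy.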